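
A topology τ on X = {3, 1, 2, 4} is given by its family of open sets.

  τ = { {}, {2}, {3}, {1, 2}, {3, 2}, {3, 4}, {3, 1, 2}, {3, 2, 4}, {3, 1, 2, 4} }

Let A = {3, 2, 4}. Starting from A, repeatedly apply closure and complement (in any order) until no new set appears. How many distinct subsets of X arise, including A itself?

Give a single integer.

4

closure: X∖int(X∖A) = X∖{} = {3, 1, 2, 4}
Let k=closure and c=complement:
  1. A     = {3, 2, 4}
  2. kA    = {3, 1, 2, 4}
  3. cA    = {1}
  4. ckA   = {}
— saturated at 4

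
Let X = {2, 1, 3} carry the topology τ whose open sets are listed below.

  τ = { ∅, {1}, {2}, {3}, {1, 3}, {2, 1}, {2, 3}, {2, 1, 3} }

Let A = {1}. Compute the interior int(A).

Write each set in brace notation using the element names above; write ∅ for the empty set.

interior: largest open inside A is {1} (from ∅, {1})

{1}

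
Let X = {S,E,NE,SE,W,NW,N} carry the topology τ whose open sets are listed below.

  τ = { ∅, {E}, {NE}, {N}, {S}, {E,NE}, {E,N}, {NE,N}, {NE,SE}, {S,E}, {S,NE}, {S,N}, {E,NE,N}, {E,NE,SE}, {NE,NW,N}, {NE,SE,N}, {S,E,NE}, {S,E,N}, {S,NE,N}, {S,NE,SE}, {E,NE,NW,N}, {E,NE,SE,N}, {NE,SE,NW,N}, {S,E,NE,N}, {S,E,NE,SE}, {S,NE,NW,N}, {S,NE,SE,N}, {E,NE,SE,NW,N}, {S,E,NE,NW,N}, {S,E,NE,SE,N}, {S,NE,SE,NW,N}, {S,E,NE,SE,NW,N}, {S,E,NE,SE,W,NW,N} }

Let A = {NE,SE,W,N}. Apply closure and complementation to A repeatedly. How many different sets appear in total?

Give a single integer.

8

cl via duality: int({S,E,NW}) = {S,E}, so X∖{S,E} = {NE,SE,W,NW,N}
Write k for closure, c for complement:
  1. A     = {NE,SE,W,N}
  2. kA    = {NE,SE,W,NW,N}
  3. cA    = {S,E,NW}
  4. ckA   = {S,E}
  5. kcA   = {S,E,W,NW}
  6. kckA  = {S,E,W}
  7. ckcA  = {NE,SE,N}
  8. ckckA = {NE,SE,NW,N}
applying k or c yields no new set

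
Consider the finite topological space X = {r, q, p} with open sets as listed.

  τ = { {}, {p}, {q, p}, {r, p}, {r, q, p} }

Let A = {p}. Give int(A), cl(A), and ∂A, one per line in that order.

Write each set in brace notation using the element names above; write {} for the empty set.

opens ⊆ A: {}, {p}; union → int = {p}
complement {r, q}; its interior {}; cl(A) = X∖{} = {r, q, p}
boundary = {r, q, p} ∖ {p} = {r, q}

int(A) = {p}
cl(A)  = {r, q, p}
∂A     = {r, q}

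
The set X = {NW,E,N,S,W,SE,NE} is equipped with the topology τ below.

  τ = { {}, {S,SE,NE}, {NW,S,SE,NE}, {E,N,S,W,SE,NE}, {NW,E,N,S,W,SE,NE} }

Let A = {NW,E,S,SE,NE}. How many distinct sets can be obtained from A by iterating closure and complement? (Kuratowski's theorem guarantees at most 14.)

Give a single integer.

closure: X∖int(X∖A) = X∖{} = {NW,E,N,S,W,SE,NE}
Let k=closure and c=complement:
  1. A     = {NW,E,S,SE,NE}
  2. kA    = {NW,E,N,S,W,SE,NE}
  3. cA    = {N,W}
  4. ckA   = {}
  5. kcA   = {E,N,W}
  6. ckcA  = {NW,S,SE,NE}
— saturated at 6

6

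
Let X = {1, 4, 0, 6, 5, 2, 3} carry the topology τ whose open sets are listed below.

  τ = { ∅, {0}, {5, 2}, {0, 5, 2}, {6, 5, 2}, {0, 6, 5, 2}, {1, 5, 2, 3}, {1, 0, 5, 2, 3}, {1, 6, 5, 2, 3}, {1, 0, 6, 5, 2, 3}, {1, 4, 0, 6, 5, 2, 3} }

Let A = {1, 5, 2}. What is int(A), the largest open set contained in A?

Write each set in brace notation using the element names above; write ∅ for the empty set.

interior: largest open inside A is {5, 2} (from ∅, {5, 2})

{5, 2}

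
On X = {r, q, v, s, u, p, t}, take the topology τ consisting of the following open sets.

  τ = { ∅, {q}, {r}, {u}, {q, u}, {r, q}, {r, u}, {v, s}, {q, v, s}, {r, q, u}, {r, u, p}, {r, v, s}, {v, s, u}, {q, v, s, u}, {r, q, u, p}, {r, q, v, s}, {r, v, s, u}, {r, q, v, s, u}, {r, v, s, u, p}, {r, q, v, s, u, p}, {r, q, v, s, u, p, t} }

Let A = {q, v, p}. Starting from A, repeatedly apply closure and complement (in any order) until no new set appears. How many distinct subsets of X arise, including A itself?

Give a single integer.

12

closure: X∖int(X∖A) = X∖{r, u} = {q, v, s, p, t}
Let k=closure and c=complement:
  1. A     = {q, v, p}
  2. kA    = {q, v, s, p, t}
  3. cA    = {r, s, u, t}
  4. ckA   = {r, u}
  5. kcA   = {r, v, s, u, p, t}
  6. kckA  = {r, u, p, t}
  7. ckcA  = {q}
  8. ckckA = {q, v, s}
  9. kckcA = {q, t}
  10. kckckA = {q, v, s, t}
  11. ckckcA = {r, v, s, u, p}
  12. ckckckA = {r, u, p}
— saturated at 12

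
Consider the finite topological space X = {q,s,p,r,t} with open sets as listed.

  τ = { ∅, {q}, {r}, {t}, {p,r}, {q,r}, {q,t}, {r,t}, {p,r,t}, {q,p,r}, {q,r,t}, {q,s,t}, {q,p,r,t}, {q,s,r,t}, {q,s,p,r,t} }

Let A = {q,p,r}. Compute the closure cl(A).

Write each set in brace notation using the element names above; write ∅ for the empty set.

closure: X∖int(X∖A) = X∖{t} = {q,s,p,r}

{q,s,p,r}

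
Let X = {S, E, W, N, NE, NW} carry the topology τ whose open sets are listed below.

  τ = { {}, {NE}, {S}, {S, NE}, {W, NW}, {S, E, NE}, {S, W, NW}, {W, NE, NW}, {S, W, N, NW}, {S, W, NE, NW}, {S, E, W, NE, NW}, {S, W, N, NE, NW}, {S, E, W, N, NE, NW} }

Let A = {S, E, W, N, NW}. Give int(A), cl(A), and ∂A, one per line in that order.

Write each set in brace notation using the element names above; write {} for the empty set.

int(A) = {S, W, N, NW}
cl(A)  = {S, E, W, N, NW}
∂A     = {E}

opens ⊆ A: {}, {S}, {W, NW}, {S, W, NW}, {S, W, N, NW}; union → int = {S, W, N, NW}
complement {NE}; its interior {NE}; cl(A) = X∖{NE} = {S, E, W, N, NW}
boundary = {S, E, W, N, NW} ∖ {S, W, N, NW} = {E}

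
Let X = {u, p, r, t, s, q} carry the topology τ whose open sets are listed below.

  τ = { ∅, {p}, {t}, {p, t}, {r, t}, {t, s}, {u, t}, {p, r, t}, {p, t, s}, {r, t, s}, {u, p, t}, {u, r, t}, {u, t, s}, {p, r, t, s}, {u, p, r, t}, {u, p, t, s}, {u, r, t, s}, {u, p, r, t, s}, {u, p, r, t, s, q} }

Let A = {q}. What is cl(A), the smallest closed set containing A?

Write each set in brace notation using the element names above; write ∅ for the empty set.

{q}

closure: X∖int(X∖A) = X∖{u, p, r, t, s} = {q}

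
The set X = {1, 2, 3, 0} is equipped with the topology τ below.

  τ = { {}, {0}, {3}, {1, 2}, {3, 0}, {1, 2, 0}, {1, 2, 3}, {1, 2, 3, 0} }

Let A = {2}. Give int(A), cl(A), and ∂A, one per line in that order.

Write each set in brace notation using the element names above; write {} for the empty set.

int(A) = {}
cl(A)  = {1, 2}
∂A     = {1, 2}

U open, U⊆A: {}. int(A) = ⋃ = {}
X∖A={1, 3, 0}, int(X∖A)={3, 0}, hence cl(A)={1, 2}
∂A: remove int from cl → {1, 2}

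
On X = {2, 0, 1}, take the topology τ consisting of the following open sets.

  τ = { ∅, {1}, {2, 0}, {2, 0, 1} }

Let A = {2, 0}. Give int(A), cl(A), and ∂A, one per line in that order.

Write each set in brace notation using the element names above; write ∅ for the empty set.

int(A) = {2, 0}
cl(A)  = {2, 0}
∂A     = ∅

U open, U⊆A: ∅, {2, 0}. int(A) = ⋃ = {2, 0}
X∖A={1}, int(X∖A)={1}, hence cl(A)={2, 0}
∂A: remove int from cl → ∅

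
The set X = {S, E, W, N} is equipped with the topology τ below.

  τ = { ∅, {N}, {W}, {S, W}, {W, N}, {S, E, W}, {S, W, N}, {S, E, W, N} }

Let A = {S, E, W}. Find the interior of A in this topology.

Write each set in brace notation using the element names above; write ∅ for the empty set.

{S, E, W}

interior: largest open inside A is {S, E, W} (from ∅, {W}, {S, W}, {S, E, W})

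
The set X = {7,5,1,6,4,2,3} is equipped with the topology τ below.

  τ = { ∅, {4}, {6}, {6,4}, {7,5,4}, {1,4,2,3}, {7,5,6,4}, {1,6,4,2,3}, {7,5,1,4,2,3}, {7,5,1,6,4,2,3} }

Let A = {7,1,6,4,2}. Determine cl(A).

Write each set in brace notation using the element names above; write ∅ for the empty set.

cl via duality: int({5,3}) = ∅, so X∖∅ = {7,5,1,6,4,2,3}

{7,5,1,6,4,2,3}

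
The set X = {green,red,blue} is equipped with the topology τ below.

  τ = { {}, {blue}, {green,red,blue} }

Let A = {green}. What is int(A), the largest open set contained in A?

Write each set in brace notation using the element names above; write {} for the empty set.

{}

opens ⊆ A: {}; union → int = {}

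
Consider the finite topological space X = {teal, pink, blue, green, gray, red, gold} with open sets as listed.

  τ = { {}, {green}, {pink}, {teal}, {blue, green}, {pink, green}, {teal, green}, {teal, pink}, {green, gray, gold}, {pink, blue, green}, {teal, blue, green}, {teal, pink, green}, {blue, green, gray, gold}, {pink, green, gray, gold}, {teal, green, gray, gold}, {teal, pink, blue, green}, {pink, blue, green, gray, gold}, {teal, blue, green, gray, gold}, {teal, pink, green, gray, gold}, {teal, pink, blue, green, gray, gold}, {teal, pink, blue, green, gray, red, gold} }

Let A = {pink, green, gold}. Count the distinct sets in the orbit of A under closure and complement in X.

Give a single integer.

8

X∖A={teal, blue, gray, red}, int(X∖A)={teal}, hence cl(A)={pink, blue, green, gray, red, gold}
Orbit (k=closure, c=complement):
  1. A     = {pink, green, gold}
  2. kA    = {pink, blue, green, gray, red, gold}
  3. cA    = {teal, blue, gray, red}
  4. ckA   = {teal}
  5. kcA   = {teal, blue, gray, red, gold}
  6. kckA  = {teal, red}
  7. ckcA  = {pink, green}
  8. ckckA = {pink, blue, green, gray, gold}
(closed under both — stop)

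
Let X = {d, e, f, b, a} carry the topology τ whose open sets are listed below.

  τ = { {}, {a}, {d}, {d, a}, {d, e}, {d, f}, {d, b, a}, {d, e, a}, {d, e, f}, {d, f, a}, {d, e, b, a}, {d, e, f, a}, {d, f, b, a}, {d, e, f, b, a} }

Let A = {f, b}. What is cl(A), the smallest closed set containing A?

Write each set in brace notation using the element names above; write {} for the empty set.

{f, b}

cl via duality: int({d, e, a}) = {d, e, a}, so X∖{d, e, a} = {f, b}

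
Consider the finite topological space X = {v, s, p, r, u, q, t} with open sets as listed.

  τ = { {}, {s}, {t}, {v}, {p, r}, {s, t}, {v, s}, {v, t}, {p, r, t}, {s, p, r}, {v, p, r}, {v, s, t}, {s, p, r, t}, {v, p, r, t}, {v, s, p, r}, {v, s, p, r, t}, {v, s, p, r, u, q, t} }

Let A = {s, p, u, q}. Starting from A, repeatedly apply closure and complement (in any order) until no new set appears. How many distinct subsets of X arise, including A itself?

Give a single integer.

complement {v, r, t}; its interior {v, t}; cl(A) = X∖{v, t} = {s, p, r, u, q}
With k = closure, c = complement:
  1. A     = {s, p, u, q}
  2. kA    = {s, p, r, u, q}
  3. cA    = {v, r, t}
  4. ckA   = {v, t}
  5. kcA   = {v, p, r, u, q, t}
  6. kckA  = {v, u, q, t}
  7. ckcA  = {s}
  8. ckckA = {s, p, r}
  9. kckcA = {s, u, q}
  10. ckckcA = {v, p, r, t}
k, c of each give nothing new

10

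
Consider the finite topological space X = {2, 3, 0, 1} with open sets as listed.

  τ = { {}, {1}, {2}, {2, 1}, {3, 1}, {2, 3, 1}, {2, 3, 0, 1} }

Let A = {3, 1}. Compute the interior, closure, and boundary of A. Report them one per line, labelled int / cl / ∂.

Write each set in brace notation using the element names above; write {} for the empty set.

int(A) = {3, 1}
cl(A)  = {3, 0, 1}
∂A     = {0}

interior: largest open inside A is {3, 1} (from {}, {1}, {3, 1})
cl via duality: int({2, 0}) = {2}, so X∖{2} = {3, 0, 1}
cl∖int = {0}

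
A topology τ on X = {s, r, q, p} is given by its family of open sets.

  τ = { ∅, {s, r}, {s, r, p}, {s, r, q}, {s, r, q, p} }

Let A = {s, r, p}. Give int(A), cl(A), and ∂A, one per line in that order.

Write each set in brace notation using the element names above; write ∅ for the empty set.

opens ⊆ A: ∅, {s, r}, {s, r, p}; union → int = {s, r, p}
complement {q}; its interior ∅; cl(A) = X∖∅ = {s, r, q, p}
boundary = {s, r, q, p} ∖ {s, r, p} = {q}

int(A) = {s, r, p}
cl(A)  = {s, r, q, p}
∂A     = {q}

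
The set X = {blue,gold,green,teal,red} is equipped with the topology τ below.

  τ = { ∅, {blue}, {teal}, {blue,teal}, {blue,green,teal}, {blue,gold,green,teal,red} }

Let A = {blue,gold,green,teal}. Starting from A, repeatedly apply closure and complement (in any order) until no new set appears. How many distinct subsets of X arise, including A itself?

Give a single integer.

X∖A={red}, int(X∖A)=∅, hence cl(A)={blue,gold,green,teal,red}
Orbit (k=closure, c=complement):
  1. A     = {blue,gold,green,teal}
  2. kA    = {blue,gold,green,teal,red}
  3. cA    = {red}
  4. ckA   = ∅
  5. kcA   = {gold,red}
  6. ckcA  = {blue,green,teal}
(closed under both — stop)

6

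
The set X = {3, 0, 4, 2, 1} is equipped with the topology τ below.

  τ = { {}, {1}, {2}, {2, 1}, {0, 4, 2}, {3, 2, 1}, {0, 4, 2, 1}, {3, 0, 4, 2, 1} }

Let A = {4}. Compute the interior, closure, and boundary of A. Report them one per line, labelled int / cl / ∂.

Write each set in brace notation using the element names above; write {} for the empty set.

open subsets of A: {}; so int(A) = {}
closure: X∖int(X∖A) = X∖{3, 2, 1} = {0, 4}
∂A = {0, 4} minus {} = {0, 4}

int(A) = {}
cl(A)  = {0, 4}
∂A     = {0, 4}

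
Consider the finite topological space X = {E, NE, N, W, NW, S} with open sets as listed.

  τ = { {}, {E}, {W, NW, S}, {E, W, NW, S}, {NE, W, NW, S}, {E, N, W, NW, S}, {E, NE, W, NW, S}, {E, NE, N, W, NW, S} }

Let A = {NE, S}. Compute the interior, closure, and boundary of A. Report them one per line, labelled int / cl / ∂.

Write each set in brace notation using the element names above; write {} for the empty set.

int(A) = {}
cl(A)  = {NE, N, W, NW, S}
∂A     = {NE, N, W, NW, S}

U open, U⊆A: {}. int(A) = ⋃ = {}
X∖A={E, N, W, NW}, int(X∖A)={E}, hence cl(A)={NE, N, W, NW, S}
∂A: remove int from cl → {NE, N, W, NW, S}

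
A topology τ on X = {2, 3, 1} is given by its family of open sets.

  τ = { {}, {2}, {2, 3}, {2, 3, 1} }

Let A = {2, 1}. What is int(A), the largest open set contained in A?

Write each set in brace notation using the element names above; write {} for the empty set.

{2}

open subsets of A: {}, {2}; so int(A) = {2}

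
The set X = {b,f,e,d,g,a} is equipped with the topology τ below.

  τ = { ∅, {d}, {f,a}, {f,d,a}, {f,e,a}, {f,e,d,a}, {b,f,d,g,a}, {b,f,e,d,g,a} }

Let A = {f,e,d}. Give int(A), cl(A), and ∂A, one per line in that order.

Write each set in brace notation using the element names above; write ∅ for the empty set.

int(A) = {d}
cl(A)  = {b,f,e,d,g,a}
∂A     = {b,f,e,g,a}

open subsets of A: ∅, {d}; so int(A) = {d}
closure: X∖int(X∖A) = X∖∅ = {b,f,e,d,g,a}
∂A = {b,f,e,d,g,a} minus {d} = {b,f,e,g,a}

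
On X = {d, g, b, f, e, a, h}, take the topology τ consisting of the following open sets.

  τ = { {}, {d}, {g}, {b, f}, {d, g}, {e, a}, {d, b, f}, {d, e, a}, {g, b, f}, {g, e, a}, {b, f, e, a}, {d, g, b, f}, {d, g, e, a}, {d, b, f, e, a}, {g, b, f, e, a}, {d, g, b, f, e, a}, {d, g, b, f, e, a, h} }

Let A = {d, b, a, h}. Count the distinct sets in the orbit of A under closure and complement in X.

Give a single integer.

complement {g, f, e}; its interior {g}; cl(A) = X∖{g} = {d, b, f, e, a, h}
With k = closure, c = complement:
  1. A     = {d, b, a, h}
  2. kA    = {d, b, f, e, a, h}
  3. cA    = {g, f, e}
  4. ckA   = {g}
  5. kcA   = {g, b, f, e, a, h}
  6. kckA  = {g, h}
  7. ckcA  = {d}
  8. ckckA = {d, b, f, e, a}
  9. kckcA = {d, h}
  10. ckckcA = {g, b, f, e, a}
k, c of each give nothing new

10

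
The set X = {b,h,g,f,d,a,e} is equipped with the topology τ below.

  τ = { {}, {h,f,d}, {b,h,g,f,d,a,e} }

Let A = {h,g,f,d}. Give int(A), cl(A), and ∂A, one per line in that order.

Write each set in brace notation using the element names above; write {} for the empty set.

interior: largest open inside A is {h,f,d} (from {}, {h,f,d})
cl via duality: int({b,a,e}) = {}, so X∖{} = {b,h,g,f,d,a,e}
cl∖int = {b,g,a,e}

int(A) = {h,f,d}
cl(A)  = {b,h,g,f,d,a,e}
∂A     = {b,g,a,e}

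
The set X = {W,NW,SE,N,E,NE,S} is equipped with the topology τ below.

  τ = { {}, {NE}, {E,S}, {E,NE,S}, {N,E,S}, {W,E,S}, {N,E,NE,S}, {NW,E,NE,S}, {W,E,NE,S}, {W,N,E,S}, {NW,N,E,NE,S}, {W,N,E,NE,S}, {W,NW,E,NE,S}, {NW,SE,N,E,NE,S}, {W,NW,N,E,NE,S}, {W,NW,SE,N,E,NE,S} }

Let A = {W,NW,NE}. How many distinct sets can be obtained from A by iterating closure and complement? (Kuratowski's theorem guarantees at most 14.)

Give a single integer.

cl via duality: int({SE,N,E,S}) = {N,E,S}, so X∖{N,E,S} = {W,NW,SE,NE}
Write k for closure, c for complement:
  1. A     = {W,NW,NE}
  2. kA    = {W,NW,SE,NE}
  3. cA    = {SE,N,E,S}
  4. ckA   = {N,E,S}
  5. kcA   = {W,NW,SE,N,E,S}
  6. ckcA  = {NE}
  7. kckcA = {NW,SE,NE}
  8. ckckcA = {W,N,E,S}
applying k or c yields no new set

8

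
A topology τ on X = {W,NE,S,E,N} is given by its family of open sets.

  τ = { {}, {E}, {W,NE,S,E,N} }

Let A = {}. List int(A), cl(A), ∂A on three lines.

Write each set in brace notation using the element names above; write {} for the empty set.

U open, U⊆A: {}. int(A) = ⋃ = {}
X∖A={W,NE,S,E,N}, int(X∖A)={W,NE,S,E,N}, hence cl(A)={}
∂A: remove int from cl → {}

int(A) = {}
cl(A)  = {}
∂A     = {}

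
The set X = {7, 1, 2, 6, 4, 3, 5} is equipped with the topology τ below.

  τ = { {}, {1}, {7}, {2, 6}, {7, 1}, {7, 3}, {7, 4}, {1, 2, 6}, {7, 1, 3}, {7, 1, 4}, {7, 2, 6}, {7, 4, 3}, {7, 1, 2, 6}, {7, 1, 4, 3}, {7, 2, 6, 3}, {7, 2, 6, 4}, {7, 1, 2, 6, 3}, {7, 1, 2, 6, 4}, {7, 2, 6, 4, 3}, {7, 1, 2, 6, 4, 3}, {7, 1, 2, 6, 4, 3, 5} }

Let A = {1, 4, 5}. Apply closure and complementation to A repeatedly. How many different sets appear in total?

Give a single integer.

complement {7, 2, 6, 3}; its interior {7, 2, 6, 3}; cl(A) = X∖{7, 2, 6, 3} = {1, 4, 5}
With k = closure, c = complement:
  1. A     = {1, 4, 5}
  2. cA    = {7, 2, 6, 3}
  3. kcA   = {7, 2, 6, 4, 3, 5}
  4. ckcA  = {1}
  5. kckcA = {1, 5}
  6. ckckcA = {7, 2, 6, 4, 3}
k, c of each give nothing new

6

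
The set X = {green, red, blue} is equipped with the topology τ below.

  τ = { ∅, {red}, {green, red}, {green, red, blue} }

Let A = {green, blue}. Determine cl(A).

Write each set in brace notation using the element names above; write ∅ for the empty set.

cl via duality: int({red}) = {red}, so X∖{red} = {green, blue}

{green, blue}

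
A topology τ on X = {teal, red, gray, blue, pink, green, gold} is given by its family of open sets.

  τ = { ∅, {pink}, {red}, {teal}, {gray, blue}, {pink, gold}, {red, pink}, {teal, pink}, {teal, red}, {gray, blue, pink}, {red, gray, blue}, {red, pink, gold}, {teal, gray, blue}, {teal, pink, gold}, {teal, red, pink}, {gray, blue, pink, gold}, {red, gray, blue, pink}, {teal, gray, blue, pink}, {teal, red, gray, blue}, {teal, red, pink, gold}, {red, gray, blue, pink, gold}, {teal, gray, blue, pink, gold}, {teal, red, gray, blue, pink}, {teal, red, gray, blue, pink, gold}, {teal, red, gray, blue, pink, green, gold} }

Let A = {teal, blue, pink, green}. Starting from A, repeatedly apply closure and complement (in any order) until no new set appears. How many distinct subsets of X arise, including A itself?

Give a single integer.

12

cl via duality: int({red, gray, gold}) = {red}, so X∖{red} = {teal, gray, blue, pink, green, gold}
Write k for closure, c for complement:
  1. A     = {teal, blue, pink, green}
  2. kA    = {teal, gray, blue, pink, green, gold}
  3. cA    = {red, gray, gold}
  4. ckA   = {red}
  5. kcA   = {red, gray, blue, green, gold}
  6. kckA  = {red, green}
  7. ckcA  = {teal, pink}
  8. ckckA = {teal, gray, blue, pink, gold}
  9. kckcA = {teal, pink, green, gold}
  10. ckckcA = {red, gray, blue}
  11. kckckcA = {red, gray, blue, green}
  12. ckckckcA = {teal, pink, gold}
applying k or c yields no new set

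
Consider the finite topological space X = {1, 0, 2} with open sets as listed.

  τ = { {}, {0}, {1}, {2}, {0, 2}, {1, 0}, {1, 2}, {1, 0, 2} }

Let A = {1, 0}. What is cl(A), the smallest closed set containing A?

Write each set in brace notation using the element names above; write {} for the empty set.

closure: X∖int(X∖A) = X∖{2} = {1, 0}

{1, 0}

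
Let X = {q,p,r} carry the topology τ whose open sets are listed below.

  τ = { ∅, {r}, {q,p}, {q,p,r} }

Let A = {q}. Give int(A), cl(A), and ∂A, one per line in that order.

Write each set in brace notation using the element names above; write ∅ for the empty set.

open subsets of A: ∅; so int(A) = ∅
closure: X∖int(X∖A) = X∖{r} = {q,p}
∂A = {q,p} minus ∅ = {q,p}

int(A) = ∅
cl(A)  = {q,p}
∂A     = {q,p}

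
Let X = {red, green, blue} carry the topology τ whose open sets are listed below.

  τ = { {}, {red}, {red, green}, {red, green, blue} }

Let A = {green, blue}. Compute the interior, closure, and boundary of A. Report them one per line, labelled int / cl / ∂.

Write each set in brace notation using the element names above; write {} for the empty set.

interior: largest open inside A is {} (from {})
cl via duality: int({red}) = {red}, so X∖{red} = {green, blue}
cl∖int = {green, blue}

int(A) = {}
cl(A)  = {green, blue}
∂A     = {green, blue}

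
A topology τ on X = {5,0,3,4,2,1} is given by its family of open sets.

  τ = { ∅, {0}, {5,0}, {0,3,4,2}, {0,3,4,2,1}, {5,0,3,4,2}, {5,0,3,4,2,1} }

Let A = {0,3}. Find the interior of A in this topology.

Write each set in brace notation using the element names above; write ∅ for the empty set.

{0}

U open, U⊆A: ∅, {0}. int(A) = ⋃ = {0}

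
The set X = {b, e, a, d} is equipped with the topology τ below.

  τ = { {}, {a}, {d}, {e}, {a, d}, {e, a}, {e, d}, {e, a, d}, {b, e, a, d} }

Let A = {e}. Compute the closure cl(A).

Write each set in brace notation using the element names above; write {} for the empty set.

closure: X∖int(X∖A) = X∖{a, d} = {b, e}

{b, e}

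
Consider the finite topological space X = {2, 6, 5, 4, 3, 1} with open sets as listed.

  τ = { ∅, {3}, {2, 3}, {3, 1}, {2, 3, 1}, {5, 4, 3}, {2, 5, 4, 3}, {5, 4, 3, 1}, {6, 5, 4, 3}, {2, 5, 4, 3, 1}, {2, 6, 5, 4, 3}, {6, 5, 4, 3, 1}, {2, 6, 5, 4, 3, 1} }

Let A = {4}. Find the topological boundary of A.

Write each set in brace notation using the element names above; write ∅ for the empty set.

open subsets of A: ∅; so int(A) = ∅
closure: X∖int(X∖A) = X∖{2, 3, 1} = {6, 5, 4}
∂A = {6, 5, 4} minus ∅ = {6, 5, 4}

{6, 5, 4}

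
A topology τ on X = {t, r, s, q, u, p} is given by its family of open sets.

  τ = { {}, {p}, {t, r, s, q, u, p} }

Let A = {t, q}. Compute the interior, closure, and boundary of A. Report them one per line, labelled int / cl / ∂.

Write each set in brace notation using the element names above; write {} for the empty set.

int(A) = {}
cl(A)  = {t, r, s, q, u}
∂A     = {t, r, s, q, u}

interior: largest open inside A is {} (from {})
cl via duality: int({r, s, u, p}) = {p}, so X∖{p} = {t, r, s, q, u}
cl∖int = {t, r, s, q, u}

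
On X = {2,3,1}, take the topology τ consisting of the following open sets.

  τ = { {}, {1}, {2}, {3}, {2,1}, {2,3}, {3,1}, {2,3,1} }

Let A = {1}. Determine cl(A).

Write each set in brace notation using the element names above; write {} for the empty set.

{1}

complement {2,3}; its interior {2,3}; cl(A) = X∖{2,3} = {1}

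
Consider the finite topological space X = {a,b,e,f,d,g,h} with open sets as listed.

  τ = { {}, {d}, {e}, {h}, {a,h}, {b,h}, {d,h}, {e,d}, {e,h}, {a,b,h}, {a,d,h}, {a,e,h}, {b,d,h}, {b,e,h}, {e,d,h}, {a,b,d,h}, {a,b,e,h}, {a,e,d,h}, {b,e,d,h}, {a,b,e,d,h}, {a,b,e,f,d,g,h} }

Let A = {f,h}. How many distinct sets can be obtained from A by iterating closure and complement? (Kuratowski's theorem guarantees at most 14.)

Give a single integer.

X∖A={a,b,e,d,g}, int(X∖A)={e,d}, hence cl(A)={a,b,f,g,h}
Orbit (k=closure, c=complement):
  1. A     = {f,h}
  2. kA    = {a,b,f,g,h}
  3. cA    = {a,b,e,d,g}
  4. ckA   = {e,d}
  5. kcA   = {a,b,e,f,d,g}
  6. kckA  = {e,f,d,g}
  7. ckcA  = {h}
  8. ckckA = {a,b,h}
(closed under both — stop)

8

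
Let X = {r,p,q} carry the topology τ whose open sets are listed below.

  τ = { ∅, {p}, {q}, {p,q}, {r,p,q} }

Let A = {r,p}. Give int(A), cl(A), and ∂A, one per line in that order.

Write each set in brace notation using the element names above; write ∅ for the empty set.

int(A) = {p}
cl(A)  = {r,p}
∂A     = {r}

U open, U⊆A: ∅, {p}. int(A) = ⋃ = {p}
X∖A={q}, int(X∖A)={q}, hence cl(A)={r,p}
∂A: remove int from cl → {r}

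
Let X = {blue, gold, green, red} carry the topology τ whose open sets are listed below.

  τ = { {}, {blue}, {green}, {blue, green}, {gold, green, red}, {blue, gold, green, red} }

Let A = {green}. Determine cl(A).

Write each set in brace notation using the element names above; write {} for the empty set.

cl via duality: int({blue, gold, red}) = {blue}, so X∖{blue} = {gold, green, red}

{gold, green, red}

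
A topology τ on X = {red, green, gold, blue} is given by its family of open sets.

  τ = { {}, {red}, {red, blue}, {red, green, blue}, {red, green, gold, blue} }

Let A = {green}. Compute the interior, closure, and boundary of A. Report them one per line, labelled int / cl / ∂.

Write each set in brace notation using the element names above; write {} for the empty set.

interior: largest open inside A is {} (from {})
cl via duality: int({red, gold, blue}) = {red, blue}, so X∖{red, blue} = {green, gold}
cl∖int = {green, gold}

int(A) = {}
cl(A)  = {green, gold}
∂A     = {green, gold}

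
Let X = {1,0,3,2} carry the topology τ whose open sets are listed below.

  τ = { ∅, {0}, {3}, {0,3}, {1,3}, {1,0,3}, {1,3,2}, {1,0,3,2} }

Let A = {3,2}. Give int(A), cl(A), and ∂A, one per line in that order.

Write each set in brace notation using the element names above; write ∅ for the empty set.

int(A) = {3}
cl(A)  = {1,3,2}
∂A     = {1,2}

interior: largest open inside A is {3} (from ∅, {3})
cl via duality: int({1,0}) = {0}, so X∖{0} = {1,3,2}
cl∖int = {1,2}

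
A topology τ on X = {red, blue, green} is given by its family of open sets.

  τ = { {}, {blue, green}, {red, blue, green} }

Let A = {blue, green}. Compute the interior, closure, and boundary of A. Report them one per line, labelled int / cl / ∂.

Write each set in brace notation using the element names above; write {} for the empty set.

int(A) = {blue, green}
cl(A)  = {red, blue, green}
∂A     = {red}

open subsets of A: {}, {blue, green}; so int(A) = {blue, green}
closure: X∖int(X∖A) = X∖{} = {red, blue, green}
∂A = {red, blue, green} minus {blue, green} = {red}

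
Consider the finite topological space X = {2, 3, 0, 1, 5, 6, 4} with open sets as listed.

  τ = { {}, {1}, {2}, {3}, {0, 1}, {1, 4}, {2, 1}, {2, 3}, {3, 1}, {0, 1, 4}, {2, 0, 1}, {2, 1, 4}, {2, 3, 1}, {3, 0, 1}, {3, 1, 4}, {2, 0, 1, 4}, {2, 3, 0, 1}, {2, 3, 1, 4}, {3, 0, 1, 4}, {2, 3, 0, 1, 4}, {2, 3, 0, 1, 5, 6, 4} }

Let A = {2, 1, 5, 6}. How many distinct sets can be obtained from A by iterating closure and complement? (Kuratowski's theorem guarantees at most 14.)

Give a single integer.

8

X∖A={3, 0, 4}, int(X∖A)={3}, hence cl(A)={2, 0, 1, 5, 6, 4}
Orbit (k=closure, c=complement):
  1. A     = {2, 1, 5, 6}
  2. kA    = {2, 0, 1, 5, 6, 4}
  3. cA    = {3, 0, 4}
  4. ckA   = {3}
  5. kcA   = {3, 0, 5, 6, 4}
  6. kckA  = {3, 5, 6}
  7. ckcA  = {2, 1}
  8. ckckA = {2, 0, 1, 4}
(closed under both — stop)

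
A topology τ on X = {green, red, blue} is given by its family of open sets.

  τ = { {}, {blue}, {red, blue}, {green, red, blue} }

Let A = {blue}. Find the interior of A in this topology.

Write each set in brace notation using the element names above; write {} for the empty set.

opens ⊆ A: {}, {blue}; union → int = {blue}

{blue}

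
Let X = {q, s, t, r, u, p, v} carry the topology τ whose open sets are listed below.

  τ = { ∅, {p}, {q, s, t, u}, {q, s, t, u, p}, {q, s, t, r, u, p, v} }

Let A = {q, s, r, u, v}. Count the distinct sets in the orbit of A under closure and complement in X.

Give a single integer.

closure: X∖int(X∖A) = X∖{p} = {q, s, t, r, u, v}
Let k=closure and c=complement:
  1. A     = {q, s, r, u, v}
  2. kA    = {q, s, t, r, u, v}
  3. cA    = {t, p}
  4. ckA   = {p}
  5. kcA   = {q, s, t, r, u, p, v}
  6. kckA  = {r, p, v}
  7. ckcA  = ∅
  8. ckckA = {q, s, t, u}
— saturated at 8

8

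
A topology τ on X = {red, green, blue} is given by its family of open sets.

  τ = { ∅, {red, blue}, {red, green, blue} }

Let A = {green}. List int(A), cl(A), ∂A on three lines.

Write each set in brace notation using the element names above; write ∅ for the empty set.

int(A) = ∅
cl(A)  = {green}
∂A     = {green}

interior: largest open inside A is ∅ (from ∅)
cl via duality: int({red, blue}) = {red, blue}, so X∖{red, blue} = {green}
cl∖int = {green}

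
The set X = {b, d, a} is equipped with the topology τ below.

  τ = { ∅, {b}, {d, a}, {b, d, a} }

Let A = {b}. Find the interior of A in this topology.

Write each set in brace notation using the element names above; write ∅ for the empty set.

open subsets of A: ∅, {b}; so int(A) = {b}

{b}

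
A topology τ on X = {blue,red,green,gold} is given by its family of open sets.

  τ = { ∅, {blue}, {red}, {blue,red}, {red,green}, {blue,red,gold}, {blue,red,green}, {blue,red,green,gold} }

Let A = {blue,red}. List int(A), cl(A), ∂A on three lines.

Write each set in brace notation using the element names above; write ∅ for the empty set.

int(A) = {blue,red}
cl(A)  = {blue,red,green,gold}
∂A     = {green,gold}

opens ⊆ A: ∅, {red}, {blue}, {blue,red}; union → int = {blue,red}
complement {green,gold}; its interior ∅; cl(A) = X∖∅ = {blue,red,green,gold}
boundary = {blue,red,green,gold} ∖ {blue,red} = {green,gold}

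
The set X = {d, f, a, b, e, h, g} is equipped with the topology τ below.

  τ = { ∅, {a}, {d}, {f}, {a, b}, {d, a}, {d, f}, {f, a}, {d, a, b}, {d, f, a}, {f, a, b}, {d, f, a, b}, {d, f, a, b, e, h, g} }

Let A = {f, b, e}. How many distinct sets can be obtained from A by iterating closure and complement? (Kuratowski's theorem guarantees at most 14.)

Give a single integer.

closure: X∖int(X∖A) = X∖{d, a} = {f, b, e, h, g}
Let k=closure and c=complement:
  1. A     = {f, b, e}
  2. kA    = {f, b, e, h, g}
  3. cA    = {d, a, h, g}
  4. ckA   = {d, a}
  5. kcA   = {d, a, b, e, h, g}
  6. ckcA  = {f}
  7. kckcA = {f, e, h, g}
  8. ckckcA = {d, a, b}
— saturated at 8

8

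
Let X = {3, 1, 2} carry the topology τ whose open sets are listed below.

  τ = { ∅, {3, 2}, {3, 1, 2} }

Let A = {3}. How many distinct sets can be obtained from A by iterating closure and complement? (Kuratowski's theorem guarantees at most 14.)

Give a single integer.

4

closure: X∖int(X∖A) = X∖∅ = {3, 1, 2}
Let k=closure and c=complement:
  1. A     = {3}
  2. kA    = {3, 1, 2}
  3. cA    = {1, 2}
  4. ckA   = ∅
— saturated at 4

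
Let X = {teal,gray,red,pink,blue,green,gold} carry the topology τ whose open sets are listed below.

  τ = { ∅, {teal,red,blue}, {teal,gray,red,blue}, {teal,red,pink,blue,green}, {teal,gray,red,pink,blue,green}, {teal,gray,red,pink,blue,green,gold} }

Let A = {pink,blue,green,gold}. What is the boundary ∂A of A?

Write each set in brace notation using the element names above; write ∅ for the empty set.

{teal,gray,red,pink,blue,green,gold}

open subsets of A: ∅; so int(A) = ∅
closure: X∖int(X∖A) = X∖∅ = {teal,gray,red,pink,blue,green,gold}
∂A = {teal,gray,red,pink,blue,green,gold} minus ∅ = {teal,gray,red,pink,blue,green,gold}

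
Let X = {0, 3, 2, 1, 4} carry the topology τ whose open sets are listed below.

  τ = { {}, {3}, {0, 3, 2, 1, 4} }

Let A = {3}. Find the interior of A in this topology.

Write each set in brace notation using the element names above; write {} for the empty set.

open subsets of A: {}, {3}; so int(A) = {3}

{3}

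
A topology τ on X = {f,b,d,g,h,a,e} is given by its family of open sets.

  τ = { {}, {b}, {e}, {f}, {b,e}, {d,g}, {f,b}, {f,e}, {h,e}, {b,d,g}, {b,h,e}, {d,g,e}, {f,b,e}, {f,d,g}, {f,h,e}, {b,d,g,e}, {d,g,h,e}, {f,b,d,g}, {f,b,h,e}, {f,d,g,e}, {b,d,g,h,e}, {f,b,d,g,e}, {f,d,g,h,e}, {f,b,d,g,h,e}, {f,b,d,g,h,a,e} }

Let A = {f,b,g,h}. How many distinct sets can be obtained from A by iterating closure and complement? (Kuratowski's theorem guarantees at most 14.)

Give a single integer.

12

closure: X∖int(X∖A) = X∖{e} = {f,b,d,g,h,a}
Let k=closure and c=complement:
  1. A     = {f,b,g,h}
  2. kA    = {f,b,d,g,h,a}
  3. cA    = {d,a,e}
  4. ckA   = {e}
  5. kcA   = {d,g,h,a,e}
  6. kckA  = {h,a,e}
  7. ckcA  = {f,b}
  8. ckckA = {f,b,d,g}
  9. kckcA = {f,b,a}
  10. kckckA = {f,b,d,g,a}
  11. ckckcA = {d,g,h,e}
  12. ckckckA = {h,e}
— saturated at 12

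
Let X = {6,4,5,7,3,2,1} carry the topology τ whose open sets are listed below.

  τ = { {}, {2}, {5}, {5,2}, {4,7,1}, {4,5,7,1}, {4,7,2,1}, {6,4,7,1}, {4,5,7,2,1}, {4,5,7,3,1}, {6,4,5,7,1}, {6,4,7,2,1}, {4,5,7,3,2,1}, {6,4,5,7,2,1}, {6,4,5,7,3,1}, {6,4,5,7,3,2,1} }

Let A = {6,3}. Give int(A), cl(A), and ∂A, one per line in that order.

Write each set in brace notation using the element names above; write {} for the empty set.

U open, U⊆A: {}. int(A) = ⋃ = {}
X∖A={4,5,7,2,1}, int(X∖A)={4,5,7,2,1}, hence cl(A)={6,3}
∂A: remove int from cl → {6,3}

int(A) = {}
cl(A)  = {6,3}
∂A     = {6,3}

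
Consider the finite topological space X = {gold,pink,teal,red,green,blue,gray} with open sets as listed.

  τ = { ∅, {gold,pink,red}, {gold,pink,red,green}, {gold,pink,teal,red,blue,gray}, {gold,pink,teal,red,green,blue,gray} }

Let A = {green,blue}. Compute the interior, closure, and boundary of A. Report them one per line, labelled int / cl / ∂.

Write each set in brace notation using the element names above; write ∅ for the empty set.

int(A) = ∅
cl(A)  = {teal,green,blue,gray}
∂A     = {teal,green,blue,gray}

opens ⊆ A: ∅; union → int = ∅
complement {gold,pink,teal,red,gray}; its interior {gold,pink,red}; cl(A) = X∖{gold,pink,red} = {teal,green,blue,gray}
boundary = {teal,green,blue,gray} ∖ ∅ = {teal,green,blue,gray}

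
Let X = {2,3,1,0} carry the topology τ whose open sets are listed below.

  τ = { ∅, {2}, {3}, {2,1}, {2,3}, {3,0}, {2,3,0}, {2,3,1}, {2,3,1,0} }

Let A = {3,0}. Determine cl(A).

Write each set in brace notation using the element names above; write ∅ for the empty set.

{3,0}

X∖A={2,1}, int(X∖A)={2,1}, hence cl(A)={3,0}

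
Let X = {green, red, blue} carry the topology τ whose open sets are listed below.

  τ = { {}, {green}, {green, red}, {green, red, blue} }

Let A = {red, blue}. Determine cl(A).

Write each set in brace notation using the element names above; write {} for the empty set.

X∖A={green}, int(X∖A)={green}, hence cl(A)={red, blue}

{red, blue}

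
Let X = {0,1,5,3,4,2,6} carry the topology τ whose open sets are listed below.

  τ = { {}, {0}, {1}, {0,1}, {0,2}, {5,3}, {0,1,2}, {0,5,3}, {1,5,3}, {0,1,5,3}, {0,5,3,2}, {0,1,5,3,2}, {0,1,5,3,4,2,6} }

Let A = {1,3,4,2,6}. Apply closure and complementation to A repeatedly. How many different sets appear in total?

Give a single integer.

X∖A={0,5}, int(X∖A)={0}, hence cl(A)={1,5,3,4,2,6}
Orbit (k=closure, c=complement):
  1. A     = {1,3,4,2,6}
  2. kA    = {1,5,3,4,2,6}
  3. cA    = {0,5}
  4. ckA   = {0}
  5. kcA   = {0,5,3,4,2,6}
  6. kckA  = {0,4,2,6}
  7. ckcA  = {1}
  8. ckckA = {1,5,3}
  9. kckcA = {1,4,6}
  10. kckckA = {1,5,3,4,6}
  11. ckckcA = {0,5,3,2}
  12. ckckckA = {0,2}
(closed under both — stop)

12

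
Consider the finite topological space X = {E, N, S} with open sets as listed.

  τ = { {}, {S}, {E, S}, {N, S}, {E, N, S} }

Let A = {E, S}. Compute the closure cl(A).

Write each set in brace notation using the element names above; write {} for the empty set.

{E, N, S}

cl via duality: int({N}) = {}, so X∖{} = {E, N, S}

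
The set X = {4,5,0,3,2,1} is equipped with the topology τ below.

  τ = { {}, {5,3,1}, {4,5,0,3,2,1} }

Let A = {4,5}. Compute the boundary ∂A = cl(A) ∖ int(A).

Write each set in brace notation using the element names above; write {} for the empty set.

opens ⊆ A: {}; union → int = {}
complement {0,3,2,1}; its interior {}; cl(A) = X∖{} = {4,5,0,3,2,1}
boundary = {4,5,0,3,2,1} ∖ {} = {4,5,0,3,2,1}

{4,5,0,3,2,1}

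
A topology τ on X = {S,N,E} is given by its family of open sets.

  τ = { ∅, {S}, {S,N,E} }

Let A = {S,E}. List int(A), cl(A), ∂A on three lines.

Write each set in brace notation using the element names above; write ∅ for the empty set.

int(A) = {S}
cl(A)  = {S,N,E}
∂A     = {N,E}

U open, U⊆A: ∅, {S}. int(A) = ⋃ = {S}
X∖A={N}, int(X∖A)=∅, hence cl(A)={S,N,E}
∂A: remove int from cl → {N,E}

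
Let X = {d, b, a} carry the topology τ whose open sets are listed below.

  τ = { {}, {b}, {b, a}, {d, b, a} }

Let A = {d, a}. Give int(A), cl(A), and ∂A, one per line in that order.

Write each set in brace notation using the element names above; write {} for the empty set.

U open, U⊆A: {}. int(A) = ⋃ = {}
X∖A={b}, int(X∖A)={b}, hence cl(A)={d, a}
∂A: remove int from cl → {d, a}

int(A) = {}
cl(A)  = {d, a}
∂A     = {d, a}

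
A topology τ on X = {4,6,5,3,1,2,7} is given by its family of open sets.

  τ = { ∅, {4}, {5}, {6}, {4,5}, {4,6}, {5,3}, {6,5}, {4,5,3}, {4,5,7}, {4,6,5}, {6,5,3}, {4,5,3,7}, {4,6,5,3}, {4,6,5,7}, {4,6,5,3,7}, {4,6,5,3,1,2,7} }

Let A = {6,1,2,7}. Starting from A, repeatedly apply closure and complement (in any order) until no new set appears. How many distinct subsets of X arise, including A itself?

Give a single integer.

6

closure: X∖int(X∖A) = X∖{4,5,3} = {6,1,2,7}
Let k=closure and c=complement:
  1. A     = {6,1,2,7}
  2. cA    = {4,5,3}
  3. kcA   = {4,5,3,1,2,7}
  4. ckcA  = {6}
  5. kckcA = {6,1,2}
  6. ckckcA = {4,5,3,7}
— saturated at 6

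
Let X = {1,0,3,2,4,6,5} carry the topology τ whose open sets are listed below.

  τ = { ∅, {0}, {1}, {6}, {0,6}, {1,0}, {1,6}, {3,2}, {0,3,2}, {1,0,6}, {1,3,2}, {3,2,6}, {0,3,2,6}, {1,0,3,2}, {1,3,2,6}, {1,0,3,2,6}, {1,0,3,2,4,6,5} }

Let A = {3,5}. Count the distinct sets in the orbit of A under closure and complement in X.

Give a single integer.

X∖A={1,0,2,4,6}, int(X∖A)={1,0,6}, hence cl(A)={3,2,4,5}
Orbit (k=closure, c=complement):
  1. A     = {3,5}
  2. kA    = {3,2,4,5}
  3. cA    = {1,0,2,4,6}
  4. ckA   = {1,0,6}
  5. kcA   = {1,0,3,2,4,6,5}
  6. kckA  = {1,0,4,6,5}
  7. ckcA  = ∅
  8. ckckA = {3,2}
(closed under both — stop)

8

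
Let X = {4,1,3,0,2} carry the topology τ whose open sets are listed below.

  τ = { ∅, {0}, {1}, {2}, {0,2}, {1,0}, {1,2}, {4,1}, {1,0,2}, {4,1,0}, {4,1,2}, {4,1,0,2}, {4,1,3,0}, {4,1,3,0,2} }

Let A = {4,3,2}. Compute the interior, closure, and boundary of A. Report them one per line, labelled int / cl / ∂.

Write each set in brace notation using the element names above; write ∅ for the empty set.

open subsets of A: ∅, {2}; so int(A) = {2}
closure: X∖int(X∖A) = X∖{1,0} = {4,3,2}
∂A = {4,3,2} minus {2} = {4,3}

int(A) = {2}
cl(A)  = {4,3,2}
∂A     = {4,3}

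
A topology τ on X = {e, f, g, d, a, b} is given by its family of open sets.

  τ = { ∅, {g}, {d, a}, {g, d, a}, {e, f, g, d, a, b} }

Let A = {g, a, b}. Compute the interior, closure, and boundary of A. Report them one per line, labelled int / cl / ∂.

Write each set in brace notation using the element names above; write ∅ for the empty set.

opens ⊆ A: ∅, {g}; union → int = {g}
complement {e, f, d}; its interior ∅; cl(A) = X∖∅ = {e, f, g, d, a, b}
boundary = {e, f, g, d, a, b} ∖ {g} = {e, f, d, a, b}

int(A) = {g}
cl(A)  = {e, f, g, d, a, b}
∂A     = {e, f, d, a, b}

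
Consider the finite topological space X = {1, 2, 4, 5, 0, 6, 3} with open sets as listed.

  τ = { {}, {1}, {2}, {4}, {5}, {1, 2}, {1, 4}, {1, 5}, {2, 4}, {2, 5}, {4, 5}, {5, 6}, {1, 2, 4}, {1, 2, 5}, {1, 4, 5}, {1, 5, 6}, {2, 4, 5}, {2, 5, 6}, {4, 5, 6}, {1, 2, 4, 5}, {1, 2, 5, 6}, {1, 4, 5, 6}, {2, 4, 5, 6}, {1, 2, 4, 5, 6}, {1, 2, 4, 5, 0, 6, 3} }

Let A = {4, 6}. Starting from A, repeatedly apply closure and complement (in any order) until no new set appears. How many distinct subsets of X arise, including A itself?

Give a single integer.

complement {1, 2, 5, 0, 3}; its interior {1, 2, 5}; cl(A) = X∖{1, 2, 5} = {4, 0, 6, 3}
With k = closure, c = complement:
  1. A     = {4, 6}
  2. kA    = {4, 0, 6, 3}
  3. cA    = {1, 2, 5, 0, 3}
  4. ckA   = {1, 2, 5}
  5. kcA   = {1, 2, 5, 0, 6, 3}
  6. ckcA  = {4}
  7. kckcA = {4, 0, 3}
  8. ckckcA = {1, 2, 5, 6}
k, c of each give nothing new

8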